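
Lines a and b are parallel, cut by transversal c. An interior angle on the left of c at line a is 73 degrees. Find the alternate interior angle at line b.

Alternate interior angles formed by parallel lines and a transversal are equal.
The given angle is 73 degrees.
The alternate interior angle = 73 degrees.

73 degrees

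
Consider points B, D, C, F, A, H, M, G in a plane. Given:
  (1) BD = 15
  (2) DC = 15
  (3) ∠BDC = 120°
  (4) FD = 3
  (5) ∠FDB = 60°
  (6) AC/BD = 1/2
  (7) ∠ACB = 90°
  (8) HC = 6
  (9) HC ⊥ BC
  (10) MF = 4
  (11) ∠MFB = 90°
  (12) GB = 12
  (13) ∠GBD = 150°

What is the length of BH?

Step 1: By the law of cosines on triangle BDC: BC² = 15² + 15² − 2·15·15·cos(120°) = 675, so BC = 15·√3.
Step 2: By the law of cosines on triangle BCH: BH² = (15·√3)² + 6² − 2·15·√3·6·cos(90°) = 711, so BH = 3·√79.

Therefore, the length of BH = 3·√79.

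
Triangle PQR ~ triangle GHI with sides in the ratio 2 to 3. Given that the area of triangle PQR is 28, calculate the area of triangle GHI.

The ratio of areas of similar triangles = (side ratio)^2.
Side ratio = 2:3, so area ratio = 4:9.
Area of GHI / Area of PQR = 9/4
Area of GHI = 28 * 9/4 = 63

63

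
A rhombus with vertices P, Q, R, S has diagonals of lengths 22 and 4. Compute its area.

The diagonals of a rhombus divide it into four right triangles.
Each triangle has legs 22/ 2 = 11 and 4/2 = 2, so each has area (1/2)*11*2 = 11.
Four such triangles give total area = (d1 * d2) / 2 = 44.

44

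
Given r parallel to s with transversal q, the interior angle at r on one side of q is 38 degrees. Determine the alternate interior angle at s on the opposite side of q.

Alternate interior angles formed by parallel lines and a transversal are equal.
The given angle is 38 degrees.
The alternate interior angle = 38 degrees.

38 degrees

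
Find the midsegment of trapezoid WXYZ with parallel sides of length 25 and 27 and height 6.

The midsegment (median) of a trapezoid connects the midpoints of the non-parallel sides.
Its length is the average of the two bases: (25 + 27) / 2 = 26.

26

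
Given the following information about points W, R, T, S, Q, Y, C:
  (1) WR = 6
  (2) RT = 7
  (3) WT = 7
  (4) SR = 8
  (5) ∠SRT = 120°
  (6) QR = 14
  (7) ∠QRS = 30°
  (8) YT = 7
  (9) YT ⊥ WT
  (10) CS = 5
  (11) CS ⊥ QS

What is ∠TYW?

Step 1: By the law of cosines on triangle YTW: YW² = 7² + 7² − 2·7·7·cos(90°) = 98, so YW = 7·√2.
Step 2: By the inverse law of cosines on triangle TYW: cos(∠TYW) = (7² + (7·√2)² − 7²) / (2·7·7·√2) = 98/138.59 = 0.7071, so ∠TYW = 45°.

Therefore, the measure of angle ∠TYW = 45°.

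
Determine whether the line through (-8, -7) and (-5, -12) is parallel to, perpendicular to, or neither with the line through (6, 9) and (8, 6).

Slope of line 1: m1 = (-12 - -7)/(-5 - -8) = -5/3 = -5/3
Slope of line 2: m2 = (6 - 9)/(8 - 6) = -3/2 = -3/2
m1 != m2 and m1*m2 = 5/2 != -1. Neither.

Neither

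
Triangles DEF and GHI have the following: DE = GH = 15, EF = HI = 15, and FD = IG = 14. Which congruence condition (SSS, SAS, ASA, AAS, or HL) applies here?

Consider the given information: DE = GH = 15, EF = HI = 15, and FD = IG = 14
This is not SAS or ASA: SAS requires two sides and the included angle between them. ASA requires two angles and the side between them.
The correct criterion is SSS. All three pairs of corresponding sides are equal (Side-Side-Side).

SSS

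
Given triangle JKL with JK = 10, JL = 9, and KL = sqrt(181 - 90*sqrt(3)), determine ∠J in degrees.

When all three sides of a triangle are known, the law of cosines can be rearranged to find any angle.
cos(C) = (a² + b² - c²) / (2ab) gives cos(J) = sqrt(3)/2.
Taking the inverse cosine: J = 30°.

30°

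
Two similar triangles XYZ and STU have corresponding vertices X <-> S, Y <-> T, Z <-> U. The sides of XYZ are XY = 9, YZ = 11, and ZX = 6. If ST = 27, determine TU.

k = 27/9 = 3. TU = 3 * 11 = 33.

33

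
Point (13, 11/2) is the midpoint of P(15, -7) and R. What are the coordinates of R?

Using the midpoint formula: M = ((x1 + x2)/2, (y1 + y2)/2)
We know M = (13, 11/2) and P = (15, -7)
For x: 13 = (15 + x2)/2, so x2 = 2*13 - 15 = 11
For y: 11/2 = (-7 + y2)/2, so y2 = 2*11/2 - -7 = 18
R = (11, 18)

(11, 18)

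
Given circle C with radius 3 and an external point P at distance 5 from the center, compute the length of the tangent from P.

tangent = √(d² - r²) = √(5² - 3²) = √(25 - 9) = √16 = 4

4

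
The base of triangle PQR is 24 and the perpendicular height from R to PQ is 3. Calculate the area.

Area = (1/2)(24)(3) = 36

36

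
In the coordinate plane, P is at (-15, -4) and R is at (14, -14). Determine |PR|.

d = sqrt((14 - -15)^2 + (-14 - -4)^2)
d = sqrt(29^2 + -10^2)
d = sqrt(841 + 100)
d = sqrt(941)

sqrt(941)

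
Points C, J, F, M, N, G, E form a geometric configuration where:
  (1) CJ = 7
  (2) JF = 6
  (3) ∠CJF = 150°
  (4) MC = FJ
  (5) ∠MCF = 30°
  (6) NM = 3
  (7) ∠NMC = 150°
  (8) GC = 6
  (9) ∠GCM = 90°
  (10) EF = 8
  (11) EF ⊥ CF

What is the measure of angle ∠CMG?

From the given relations: MC = FJ = 6.
Step 1: By the law of cosines on triangle MCG: MG² = 6² + 6² − 2·6·6·cos(90°) = 72, so MG = 6·√2.
Step 2: By the inverse law of cosines on triangle CMG: cos(∠CMG) = (6² + (6·√2)² − 6²) / (2·6·6·√2) = 72/101.82 = 0.7071, so ∠CMG = 45°.

Therefore, the measure of angle ∠CMG = 45°.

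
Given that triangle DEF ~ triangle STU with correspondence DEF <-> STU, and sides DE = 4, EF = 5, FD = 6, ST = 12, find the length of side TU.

k = 12/4 = 3. TU = 3 * 5 = 15.

15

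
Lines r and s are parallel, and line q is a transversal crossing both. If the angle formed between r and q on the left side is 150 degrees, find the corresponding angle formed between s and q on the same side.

Corresponding angles are equal: 150 degrees.

150 degrees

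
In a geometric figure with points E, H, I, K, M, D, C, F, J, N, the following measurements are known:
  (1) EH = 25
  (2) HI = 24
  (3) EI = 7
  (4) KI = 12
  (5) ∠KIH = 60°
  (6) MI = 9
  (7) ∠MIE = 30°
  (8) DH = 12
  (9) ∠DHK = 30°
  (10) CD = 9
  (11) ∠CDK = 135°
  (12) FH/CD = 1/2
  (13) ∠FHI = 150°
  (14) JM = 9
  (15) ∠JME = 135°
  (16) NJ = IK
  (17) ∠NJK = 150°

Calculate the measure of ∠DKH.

Step 1: By the law of cosines on triangle HIK: HK² = 24² + 12² − 2·24·12·cos(60°) = 432, so HK = 12·√3.
Step 2: By the law of cosines on triangle KHD: KD² = (12·√3)² + 12² − 2·12·√3·12·cos(30°) = 144, so KD = 12.
Step 3: By the inverse law of cosines on triangle DKH: cos(∠DKH) = (12² + (12·√3)² − 12²) / (2·12·12·√3) = 432/498.83 = 0.866, so ∠DKH = 30°.

Therefore, the measure of angle ∠DKH = 30°.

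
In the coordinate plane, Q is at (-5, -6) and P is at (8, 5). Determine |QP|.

d = sqrt((8 - -5)^2 + (5 - -6)^2)
d = sqrt(13^2 + 11^2)
d = sqrt(169 + 121)
d = sqrt(290)

sqrt(290)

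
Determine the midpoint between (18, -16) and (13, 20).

The midpoint is the point halfway along the segment.
Move half the horizontal distance: 18 + (13 - 18)/2 = 18 + -5/2 = 31/2
Move half the vertical distance: -16 + (20 - -16)/2 = -16 + 36/2 = 2
Midpoint = (31/2, 2)

(31/2, 2)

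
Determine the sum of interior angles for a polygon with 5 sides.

The sum of interior angles of an n-sided polygon is (n - 2) * 180.
For n = 5: (5 - 2) * 180 = 3 * 180 = 540 degrees.

540 degrees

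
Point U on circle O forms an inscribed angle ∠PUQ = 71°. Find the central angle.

Central angle = 2 × 71° = 142° (inscribed angle theorem).

142°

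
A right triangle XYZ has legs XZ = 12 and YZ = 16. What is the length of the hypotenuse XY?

XY = sqrt(12^2 + 16^2) = sqrt(400) = 20

20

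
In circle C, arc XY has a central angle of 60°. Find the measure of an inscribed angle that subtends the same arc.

An inscribed angle intercepts an arc from a point on the circle, while the central angle intercepts the same arc from the center.
The inscribed angle is always half the central angle: 60° / 2 = 30°.

30°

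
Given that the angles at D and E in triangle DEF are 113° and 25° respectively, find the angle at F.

The interior angles sum to 180°: angle F = 180 - 113 - 25 = 42°.
The triangle is obtuse (angles 113°, 25°, 42°).

42 degrees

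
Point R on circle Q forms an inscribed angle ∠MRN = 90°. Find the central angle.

Central angle = 2 × 90° = 180° (inscribed angle theorem).

180°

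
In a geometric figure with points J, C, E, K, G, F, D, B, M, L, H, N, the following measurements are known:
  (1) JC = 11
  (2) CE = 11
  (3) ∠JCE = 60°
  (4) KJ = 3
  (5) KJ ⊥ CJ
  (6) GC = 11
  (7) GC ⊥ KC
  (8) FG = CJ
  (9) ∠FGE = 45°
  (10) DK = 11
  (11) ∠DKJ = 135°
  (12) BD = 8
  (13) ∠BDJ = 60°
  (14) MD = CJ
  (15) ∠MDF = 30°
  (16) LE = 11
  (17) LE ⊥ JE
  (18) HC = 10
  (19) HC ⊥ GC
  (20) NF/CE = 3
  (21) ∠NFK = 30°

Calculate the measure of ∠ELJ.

Step 1: By the law of cosines on triangle ECJ: EJ² = 11² + 11² − 2·11·11·cos(60°) = 121, so EJ = 11.
Step 2: By the law of cosines on triangle LEJ: LJ² = 11² + 11² − 2·11·11·cos(90°) = 242, so LJ = 11·√2.
Step 3: By the inverse law of cosines on triangle ELJ: cos(∠ELJ) = (11² + (11·√2)² − 11²) / (2·11·11·√2) = 242/342.24 = 0.7071, so ∠ELJ = 45°.

Therefore, the measure of angle ∠ELJ = 45°.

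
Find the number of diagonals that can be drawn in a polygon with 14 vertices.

Each of the 14 vertices connects to 11 non-adjacent vertices via diagonals.
Total connections = 14 × 11 = 154, but each diagonal is counted twice.
Number of diagonals = 154 / 2 = 77.

77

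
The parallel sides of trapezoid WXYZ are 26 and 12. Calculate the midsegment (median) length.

The midsegment (median) of a trapezoid connects the midpoints of the non-parallel sides.
Its length is the average of the two bases: (26 + 12) / 2 = 19.

19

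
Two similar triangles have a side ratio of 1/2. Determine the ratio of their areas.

Area ratio = (side ratio)^2 = (1/2)^2 = 1:4.

1:4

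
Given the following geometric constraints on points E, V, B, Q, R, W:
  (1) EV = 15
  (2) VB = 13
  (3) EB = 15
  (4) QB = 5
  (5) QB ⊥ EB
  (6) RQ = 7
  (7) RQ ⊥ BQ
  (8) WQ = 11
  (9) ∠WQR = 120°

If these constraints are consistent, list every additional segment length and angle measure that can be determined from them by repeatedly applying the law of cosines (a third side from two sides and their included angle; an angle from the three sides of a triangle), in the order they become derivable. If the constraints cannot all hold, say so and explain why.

The constraints are consistent. Derivable facts, in order:
After 1 step:
- BR = √74
- EQ = 5·√10
- RW ≈ 15.72
- ∠BEV = 51.36°
- ∠BVE = 64.32°
- ∠EBV = 64.32°
After 2 steps:
- ∠BEQ = 18.43°
- ∠BQE = 71.57°
- ∠BRQ = 35.54°
- ∠QBR = 54.46°
- ∠QRW = 37.31°
- ∠QWR = 22.69°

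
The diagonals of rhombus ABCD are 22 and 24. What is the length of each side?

In a rhombus, the diagonals bisect each other perpendicularly, creating four congruent right triangles.
Each triangle has legs 11 (half of 22) and 12 (half of 24).
The hypotenuse of each right triangle is a side of the rhombus:
side = sqrt(11^2 + 12^2) = sqrt(265)

sqrt(265)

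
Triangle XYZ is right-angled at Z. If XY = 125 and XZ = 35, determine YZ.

Rearranging the Pythagorean theorem to solve for the unknown leg:
leg^2 = hypotenuse^2 - known_leg^2 = 15625 - 1225 = 14400
leg = sqrt(14400) = 120.

120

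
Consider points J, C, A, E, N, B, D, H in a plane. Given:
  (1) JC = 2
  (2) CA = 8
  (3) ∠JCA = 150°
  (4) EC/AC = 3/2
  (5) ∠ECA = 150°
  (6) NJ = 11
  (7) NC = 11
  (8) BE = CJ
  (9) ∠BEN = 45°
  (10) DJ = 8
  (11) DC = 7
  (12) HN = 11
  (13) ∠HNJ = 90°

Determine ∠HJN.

Step 1: By the law of cosines on triangle JNH: JH² = 11² + 11² − 2·11·11·cos(90°) = 242, so JH = 11·√2.
Step 2: By the inverse law of cosines on triangle HJN: cos(∠HJN) = ((11·√2)² + 11² − 11²) / (2·11·√2·11) = 242/342.24 = 0.7071, so ∠HJN = 45°.

Therefore, the measure of angle ∠HJN = 45°.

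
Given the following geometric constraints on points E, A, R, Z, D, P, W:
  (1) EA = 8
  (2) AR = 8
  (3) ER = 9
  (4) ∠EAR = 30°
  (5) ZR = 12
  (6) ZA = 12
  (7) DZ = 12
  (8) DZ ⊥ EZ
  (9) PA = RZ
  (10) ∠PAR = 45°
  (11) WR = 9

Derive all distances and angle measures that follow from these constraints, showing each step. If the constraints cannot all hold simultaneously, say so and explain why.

These constraints are not satisfiable: (1), (2) and (4) already determine ER: by the law of cosines ER² = 8² + 8² − 2·8·8·cos(30°) = 17.15, so ER ≈ 4.14, which contradicts (3) ER = 9. No planar figure meets all of them, so nothing further can be derived.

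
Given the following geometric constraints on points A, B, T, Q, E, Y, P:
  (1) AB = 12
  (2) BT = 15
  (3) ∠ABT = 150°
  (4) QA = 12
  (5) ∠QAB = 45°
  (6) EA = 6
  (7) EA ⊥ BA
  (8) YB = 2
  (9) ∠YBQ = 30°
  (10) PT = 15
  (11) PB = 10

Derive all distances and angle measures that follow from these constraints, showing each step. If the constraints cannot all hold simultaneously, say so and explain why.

The constraints are consistent.

Step 1: From AB = 12, BT = 15, and ∠ABT = 150°, by the law of cosines:
  AT² = AB² + BT² - 2·AB·BT·cos(150°) = 144 + 225 + 311.8 = 680.8
  AT ≈ 26.09

Step 2: From BA = 12, AQ = 12, and ∠BAQ = 45°, by the law of cosines:
  BQ² = BA² + AQ² - 2·BA·AQ·cos(45°) = 144 + 144 - 203.6 = 84.35
  BQ ≈ 9.18

Step 3: From BA = 12, AE = 6, and ∠BAE = 90°, by the law of cosines:
  BE² = BA² + AE² - 2·BA·AE·cos(90°) = 144 + 36 - 0 = 180
  BE = 6·√5

Step 4: From BP = 10, BT = 15, PT = 15, by the inverse law of cosines:
  cos(∠PBT) = (BP² + BT² - PT²) / (2·BP·BT)
  ∠PBT = 70.53°

Step 5: From TB = 15, TP = 15, BP = 10, by the inverse law of cosines:
  cos(∠BTP) = (TB² + TP² - BP²) / (2·TB·TP)
  ∠BTP = 38.94°

Step 6: From PB = 10, PT = 15, BT = 15, by the inverse law of cosines:
  cos(∠BPT) = (PB² + PT² - BT²) / (2·PB·PT)
  ∠BPT = 70.53°

Step 7: From QB = 9.18, BY = 2, and ∠QBY = 30°, by the law of cosines:
  QY² = QB² + BY² - 2·QB·BY·cos(30°) = 84.35 + 4 - 31.82 = 56.54
  QY ≈ 7.52

Step 8: From AB = 12, AT = 26.09, BT = 15, by the inverse law of cosines:
  cos(∠BAT) = (AB² + AT² - BT²) / (2·AB·AT)
  ∠BAT = 16.71°

Step 9: From BA = 12, BE = 6·√5, AE = 6, by the inverse law of cosines:
  cos(∠ABE) = (BA² + BE² - AE²) / (2·BA·BE)
  ∠ABE = 26.57°

Step 10: From BA = 12, BQ = 9.18, AQ = 12, by the inverse law of cosines:
  cos(∠ABQ) = (BA² + BQ² - AQ²) / (2·BA·BQ)
  ∠ABQ = 67.5°

Step 11: From TA = 26.09, TB = 15, AB = 12, by the inverse law of cosines:
  cos(∠ATB) = (TA² + TB² - AB²) / (2·TA·TB)
  ∠ATB = 13.29°

Step 12: From QA = 12, QB = 9.18, AB = 12, by the inverse law of cosines:
  cos(∠AQB) = (QA² + QB² - AB²) / (2·QA·QB)
  ∠AQB = 67.5°

Step 13: From EA = 6, EB = 6·√5, AB = 12, by the inverse law of cosines:
  cos(∠AEB) = (EA² + EB² - AB²) / (2·EA·EB)
  ∠AEB = 63.43°

Step 14: From QB = 9.18, QY = 7.52, BY = 2, by the inverse law of cosines:
  cos(∠BQY) = (QB² + QY² - BY²) / (2·QB·QY)
  ∠BQY = 7.64°

Step 15: From YB = 2, YQ = 7.52, BQ = 9.18, by the inverse law of cosines:
  cos(∠BYQ) = (YB² + YQ² - BQ²) / (2·YB·YQ)
  ∠BYQ = 142.36°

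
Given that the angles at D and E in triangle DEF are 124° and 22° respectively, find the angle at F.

angle F = 180 - 124 - 22 = 34 degrees.

34 degrees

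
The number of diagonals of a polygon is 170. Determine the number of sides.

Using d = n(n - 3)/2, we solve 170 = n(n - 3)/2.
So n(n - 3) = 340.
Testing n = 20: 20 * 17 = 340 = 340. Correct.
The polygon has 20 sides.

20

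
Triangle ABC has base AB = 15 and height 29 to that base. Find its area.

Area = (1/2)(15)(29) = 435/2

435/2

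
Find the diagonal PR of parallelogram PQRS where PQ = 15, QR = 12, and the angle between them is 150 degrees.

Law of cosines: d^2 = 15^2 + 12^2 - 2(15)(12)cos(150°) = 180*sqrt(3) + 369, so d = 3*sqrt(20*sqrt(3) + 41).

3*sqrt(20*sqrt(3) + 41)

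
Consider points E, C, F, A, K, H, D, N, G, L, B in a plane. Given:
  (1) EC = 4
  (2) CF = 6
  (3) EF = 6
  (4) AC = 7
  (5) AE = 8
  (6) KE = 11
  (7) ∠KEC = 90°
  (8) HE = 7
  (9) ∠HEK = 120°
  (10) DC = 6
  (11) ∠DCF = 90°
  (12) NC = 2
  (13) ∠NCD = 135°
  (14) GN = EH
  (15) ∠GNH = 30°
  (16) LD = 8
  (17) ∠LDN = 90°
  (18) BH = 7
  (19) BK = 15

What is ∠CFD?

Step 1: By the law of cosines on triangle FCD: FD² = 6² + 6² − 2·6·6·cos(90°) = 72, so FD = 6·√2.
Step 2: By the inverse law of cosines on triangle CFD: cos(∠CFD) = (6² + (6·√2)² − 6²) / (2·6·6·√2) = 72/101.82 = 0.7071, so ∠CFD = 45°.

Therefore, the measure of angle ∠CFD = 45°.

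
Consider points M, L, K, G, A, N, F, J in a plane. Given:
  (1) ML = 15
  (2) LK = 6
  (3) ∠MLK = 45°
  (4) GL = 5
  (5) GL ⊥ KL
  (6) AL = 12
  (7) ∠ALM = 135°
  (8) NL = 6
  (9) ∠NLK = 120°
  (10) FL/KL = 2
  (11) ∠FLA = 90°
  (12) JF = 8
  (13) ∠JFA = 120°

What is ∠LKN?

Step 1: By the law of cosines on triangle KLN: KN² = 6² + 6² − 2·6·6·cos(120°) = 108, so KN = 6·√3.
Step 2: By the inverse law of cosines on triangle LKN: cos(∠LKN) = (6² + (6·√3)² − 6²) / (2·6·6·√3) = 108/124.71 = 0.866, so ∠LKN = 30°.

Therefore, the measure of angle ∠LKN = 30°.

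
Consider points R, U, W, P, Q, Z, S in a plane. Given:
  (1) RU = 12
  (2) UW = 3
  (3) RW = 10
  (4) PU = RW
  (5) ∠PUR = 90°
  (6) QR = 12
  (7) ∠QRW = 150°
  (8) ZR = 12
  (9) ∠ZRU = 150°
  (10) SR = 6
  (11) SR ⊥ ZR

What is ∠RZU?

Step 1: By the law of cosines on triangle ZRU: ZU² = 12² + 12² − 2·12·12·cos(150°) = 537.42, so ZU ≈ 23.18.
Step 2: By the inverse law of cosines on triangle RZU: cos(∠RZU) = (12² + 23.18² − 12²) / (2·12·23.18) = 537.42/556.37 = 0.9659, so ∠RZU = 15°.

Therefore, the measure of angle ∠RZU = 15°.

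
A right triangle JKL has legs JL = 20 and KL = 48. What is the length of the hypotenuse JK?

In a right triangle, the square of the hypotenuse equals the sum of the squares of the two legs.
The legs are 20 and 48, so the hypotenuse = sqrt(400 + 2304) = sqrt(2704) = 52.

52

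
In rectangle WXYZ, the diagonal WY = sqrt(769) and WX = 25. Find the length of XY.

b = sqrt(d^2 - a^2) = sqrt(769 - 625) = sqrt(144) = 12

12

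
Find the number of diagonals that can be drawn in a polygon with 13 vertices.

The number of diagonals in an n-gon is n(n - 3)/2.
For n = 13: 13(13 - 3)/2 = 13 × 10 / 2 = 65.

65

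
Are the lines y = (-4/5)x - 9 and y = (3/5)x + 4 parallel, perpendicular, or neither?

Slope of line 1: m1 = -4/5
Slope of line 2: m2 = 3/5
For parallel lines we need equal slopes: -4/5 != 3/5.
For perpendicular lines we need m1*m2 = -1: (-4/5)(3/5) = -12/25 != -1.
Since neither condition holds, the lines are neither parallel nor perpendicular.

Neither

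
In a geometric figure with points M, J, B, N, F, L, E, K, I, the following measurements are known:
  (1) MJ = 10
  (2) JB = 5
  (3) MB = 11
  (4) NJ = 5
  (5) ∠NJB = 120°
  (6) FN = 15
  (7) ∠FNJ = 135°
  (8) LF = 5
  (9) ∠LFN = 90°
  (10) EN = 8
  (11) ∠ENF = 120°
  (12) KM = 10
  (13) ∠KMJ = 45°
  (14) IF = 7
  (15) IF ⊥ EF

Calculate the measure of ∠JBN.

Step 1: By the law of cosines on triangle BJN: BN² = 5² + 5² − 2·5·5·cos(120°) = 75, so BN = 5·√3.
Step 2: By the inverse law of cosines on triangle JBN: cos(∠JBN) = (5² + (5·√3)² − 5²) / (2·5·5·√3) = 75/86.6 = 0.866, so ∠JBN = 30°.

Therefore, the measure of angle ∠JBN = 30°.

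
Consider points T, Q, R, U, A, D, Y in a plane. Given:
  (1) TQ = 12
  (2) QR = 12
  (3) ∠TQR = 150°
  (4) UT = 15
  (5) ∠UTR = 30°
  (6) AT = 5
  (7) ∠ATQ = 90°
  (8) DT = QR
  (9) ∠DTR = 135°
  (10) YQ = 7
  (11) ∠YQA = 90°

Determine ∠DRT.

From the given relations: DT = QR = 12.
Step 1: By the law of cosines on triangle RQT: RT² = 12² + 12² − 2·12·12·cos(150°) = 537.42, so RT ≈ 23.18.
Step 2: By the law of cosines on triangle RTD: RD² = 23.18² + 12² − 2·23.18·12·cos(135°) = 1074.83, so RD ≈ 32.78.
Step 3: By the inverse law of cosines on triangle DRT: cos(∠DRT) = (32.78² + 23.18² − 12²) / (2·32.78·23.18) = 1468.25/1520.04 = 0.9659, so ∠DRT = 15°.

Therefore, the measure of angle ∠DRT = 15°.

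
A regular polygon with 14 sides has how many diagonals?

Total line segments between 14 vertices = C(14,2) = 91.
Subtract the 14 sides: 91 - 14 = 77 diagonals.

77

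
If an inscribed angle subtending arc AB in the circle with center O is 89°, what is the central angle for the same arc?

Central angle = 2 × 89° = 178° (inscribed angle theorem).

178°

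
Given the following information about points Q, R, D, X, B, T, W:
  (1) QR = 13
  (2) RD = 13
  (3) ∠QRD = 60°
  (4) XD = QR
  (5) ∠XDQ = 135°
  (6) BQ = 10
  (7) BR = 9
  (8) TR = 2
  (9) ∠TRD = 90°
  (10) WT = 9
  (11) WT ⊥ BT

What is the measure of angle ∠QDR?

Step 1: By the law of cosines on triangle DRQ: DQ² = 13² + 13² − 2·13·13·cos(60°) = 169, so DQ = 13.
Step 2: By the inverse law of cosines on triangle QDR: cos(∠QDR) = (13² + 13² − 13²) / (2·13·13) = 169/338 = 0.5, so ∠QDR = 60°.

Therefore, the measure of angle ∠QDR = 60°.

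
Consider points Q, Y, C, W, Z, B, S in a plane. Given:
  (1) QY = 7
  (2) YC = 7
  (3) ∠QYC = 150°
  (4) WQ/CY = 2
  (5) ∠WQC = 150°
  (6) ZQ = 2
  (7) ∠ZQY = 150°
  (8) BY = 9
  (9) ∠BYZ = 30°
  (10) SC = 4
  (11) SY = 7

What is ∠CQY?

Step 1: By the law of cosines on triangle QYC: QC² = 7² + 7² − 2·7·7·cos(150°) = 182.87, so QC ≈ 13.52.
Step 2: By the inverse law of cosines on triangle CQY: cos(∠CQY) = (13.52² + 7² − 7²) / (2·13.52·7) = 182.87/189.32 = 0.9659, so ∠CQY = 15°.

Therefore, the measure of angle ∠CQY = 15°.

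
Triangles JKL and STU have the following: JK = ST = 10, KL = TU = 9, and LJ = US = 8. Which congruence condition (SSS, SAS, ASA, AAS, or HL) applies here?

The given information matches SSS: All three pairs of corresponding sides are equal (Side-Side-Side).

SSS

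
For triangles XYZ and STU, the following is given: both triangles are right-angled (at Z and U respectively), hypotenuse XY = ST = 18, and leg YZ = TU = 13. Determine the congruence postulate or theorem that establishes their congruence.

The given information matches HL: The hypotenuse and one leg of two right triangles are equal (Hypotenuse-Leg).

HL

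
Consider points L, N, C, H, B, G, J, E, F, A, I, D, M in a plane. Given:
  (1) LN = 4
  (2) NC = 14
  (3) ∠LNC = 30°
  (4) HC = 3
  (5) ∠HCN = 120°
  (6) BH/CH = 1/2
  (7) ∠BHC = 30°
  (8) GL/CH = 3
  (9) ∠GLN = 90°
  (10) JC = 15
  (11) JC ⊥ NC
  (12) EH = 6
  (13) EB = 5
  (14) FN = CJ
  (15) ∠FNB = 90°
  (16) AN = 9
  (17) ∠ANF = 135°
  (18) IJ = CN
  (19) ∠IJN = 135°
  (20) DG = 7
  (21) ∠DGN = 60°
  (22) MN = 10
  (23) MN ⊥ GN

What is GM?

From the given relations: GL = 3·CH = 3·3 = 9.
Step 1: By the law of cosines on triangle GLN: GN² = 9² + 4² − 2·9·4·cos(90°) = 97, so GN = √97.
Step 2: By the law of cosines on triangle GNM: GM² = √97² + 10² − 2·√97·10·cos(90°) = 197, so GM = √197.

Therefore, the length of GM = √197.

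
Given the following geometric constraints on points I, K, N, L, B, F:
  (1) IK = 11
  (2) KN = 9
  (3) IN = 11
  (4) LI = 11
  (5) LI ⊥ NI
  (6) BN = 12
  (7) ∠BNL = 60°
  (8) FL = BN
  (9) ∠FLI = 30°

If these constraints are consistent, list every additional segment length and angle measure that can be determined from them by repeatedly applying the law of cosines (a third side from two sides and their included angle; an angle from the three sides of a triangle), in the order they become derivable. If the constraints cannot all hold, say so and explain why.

The constraints are consistent. Derivable facts, in order:
After 1 step:
- IF ≈ 6.03
- NL = 11·√2
- ∠IKN = 65.85°
- ∠INK = 65.85°
- ∠KIN = 48.3°
After 2 steps:
- LB ≈ 14.12
- ∠FIL = 84.22°
- ∠IFL = 65.78°
- ∠ILN = 45°
- ∠INL = 45°
After 3 steps:
- ∠BLN = 47.4°
- ∠LBN = 72.6°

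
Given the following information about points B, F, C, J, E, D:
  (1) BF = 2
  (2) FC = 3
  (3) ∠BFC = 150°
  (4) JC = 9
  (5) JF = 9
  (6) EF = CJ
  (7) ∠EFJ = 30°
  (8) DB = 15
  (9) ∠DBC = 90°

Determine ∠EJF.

From the given relations: EF = CJ = 9.
Step 1: By the law of cosines on triangle JFE: JE² = 9² + 9² − 2·9·9·cos(30°) = 21.7, so JE ≈ 4.66.
Step 2: By the inverse law of cosines on triangle EJF: cos(∠EJF) = (4.66² + 9² − 9²) / (2·4.66·9) = 21.7/83.86 = 0.2588, so ∠EJF = 75°.

Therefore, the measure of angle ∠EJF = 75°.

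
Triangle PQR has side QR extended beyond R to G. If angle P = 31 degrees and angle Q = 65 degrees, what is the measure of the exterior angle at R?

Exterior angle = 31 + 65 = 96 degrees (exterior angle theorem).

96 degrees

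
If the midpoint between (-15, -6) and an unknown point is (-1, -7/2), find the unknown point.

Using the midpoint formula: M = ((x1 + x2)/2, (y1 + y2)/2)
We know M = (-1, -7/2) and C = (-15, -6)
For x: -1 = (-15 + x2)/2, so x2 = 2*-1 - -15 = 13
For y: -7/2 = (-6 + y2)/2, so y2 = 2*-7/2 - -6 = -1
D = (13, -1)

(13, -1)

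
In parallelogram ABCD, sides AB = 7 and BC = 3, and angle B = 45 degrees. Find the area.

Area = a * b * sin(theta)
Area = 7 * 3 * sin(45 degrees)
Area = 21 * sqrt(2)/2
Area = 21*sqrt(2)/2

21*sqrt(2)/2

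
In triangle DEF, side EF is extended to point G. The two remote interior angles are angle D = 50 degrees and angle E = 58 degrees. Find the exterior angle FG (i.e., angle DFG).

By the exterior angle theorem, an exterior angle of a triangle equals the sum of the two remote interior angles.
Exterior angle = angle D + angle E
Exterior angle = 50 + 58 = 108 degrees

108 degrees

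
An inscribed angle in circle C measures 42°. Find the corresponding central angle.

By the inscribed angle theorem, the central angle is twice the inscribed angle.
Central angle = 2 × 42° = 84°

84°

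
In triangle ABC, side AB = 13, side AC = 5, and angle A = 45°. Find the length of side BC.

When two sides and the included angle are known, the law of cosines gives the third side.
c^2 = a^2 + b^2 - 2ab cos(C) generalizes the Pythagorean theorem to non-right triangles.
Here: BC^2 = 169 + 25 - 130*(sqrt(2)/2) = 194 - 65*sqrt(2)
BC = sqrt(194 - 65*sqrt(2))

sqrt(194 - 65*sqrt(2))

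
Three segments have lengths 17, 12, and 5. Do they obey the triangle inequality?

Check the triangle inequality: 12 + 5 = 17 ≤ 17.
Since the sum of two sides does not exceed the third, no triangle can be formed.

No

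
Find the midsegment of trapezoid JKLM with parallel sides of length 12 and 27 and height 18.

midsegment = (12 + 27) / 2 = 39 / 2 = 39/2

39/2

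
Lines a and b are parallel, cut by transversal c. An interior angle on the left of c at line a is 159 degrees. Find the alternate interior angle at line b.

Alternate interior angles are equal: 159 degrees.

159 degrees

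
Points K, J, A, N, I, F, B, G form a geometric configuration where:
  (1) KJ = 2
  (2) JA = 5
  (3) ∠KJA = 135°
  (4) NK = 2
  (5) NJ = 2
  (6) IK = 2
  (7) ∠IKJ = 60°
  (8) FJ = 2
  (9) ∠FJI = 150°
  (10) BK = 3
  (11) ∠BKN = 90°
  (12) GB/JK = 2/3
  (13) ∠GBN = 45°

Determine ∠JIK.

Step 1: By the law of cosines on triangle IKJ: IJ² = 2² + 2² − 2·2·2·cos(60°) = 4, so IJ = 2.
Step 2: By the inverse law of cosines on triangle JIK: cos(∠JIK) = (2² + 2² − 2²) / (2·2·2) = 4/8 = 0.5, so ∠JIK = 60°.

Therefore, the measure of angle ∠JIK = 60°.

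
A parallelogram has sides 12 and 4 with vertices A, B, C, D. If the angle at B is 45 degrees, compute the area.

The area of a parallelogram equals the product of two adjacent sides times the sine of the included angle.
This is because the height equals 4 * sin(45°) = 2*sqrt(2).
Area = 12 * 2*sqrt(2) = 24*sqrt(2)

24*sqrt(2)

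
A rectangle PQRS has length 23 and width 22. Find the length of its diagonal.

d = sqrt(23^2 + 22^2) = sqrt(1013)

sqrt(1013)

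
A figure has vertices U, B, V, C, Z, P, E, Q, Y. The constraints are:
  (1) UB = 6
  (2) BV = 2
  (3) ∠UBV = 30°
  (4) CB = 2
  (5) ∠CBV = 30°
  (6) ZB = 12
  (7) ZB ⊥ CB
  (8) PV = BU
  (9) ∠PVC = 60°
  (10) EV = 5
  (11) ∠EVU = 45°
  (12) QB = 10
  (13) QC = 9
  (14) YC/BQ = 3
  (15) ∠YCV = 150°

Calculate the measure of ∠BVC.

Step 1: By the law of cosines on triangle VBC: VC² = 2² + 2² − 2·2·2·cos(30°) = 1.07, so VC ≈ 1.04.
Step 2: By the inverse law of cosines on triangle BVC: cos(∠BVC) = (2² + 1.04² − 2²) / (2·2·1.04) = 1.07/4.14 = 0.2588, so ∠BVC = 75°.

Therefore, the measure of angle ∠BVC = 75°.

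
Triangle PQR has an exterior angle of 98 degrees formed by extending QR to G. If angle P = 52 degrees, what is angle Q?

The exterior angle theorem states that an exterior angle equals the sum of the two non-adjacent interior angles.
So 98 = 52 + angle Q, which gives angle Q = 98 - 52 = 46 degrees.

46 degrees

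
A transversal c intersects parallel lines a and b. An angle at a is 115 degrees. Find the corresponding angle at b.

When a transversal crosses parallel lines, angles in the same position at each intersection are called corresponding angles.
These are always equal, so the answer is 115 degrees.

115 degrees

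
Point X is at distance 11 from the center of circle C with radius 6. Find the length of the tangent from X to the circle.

tangent = √(d² - r²) = √(11² - 6²) = √(121 - 36) = √85 = sqrt(85)

sqrt(85)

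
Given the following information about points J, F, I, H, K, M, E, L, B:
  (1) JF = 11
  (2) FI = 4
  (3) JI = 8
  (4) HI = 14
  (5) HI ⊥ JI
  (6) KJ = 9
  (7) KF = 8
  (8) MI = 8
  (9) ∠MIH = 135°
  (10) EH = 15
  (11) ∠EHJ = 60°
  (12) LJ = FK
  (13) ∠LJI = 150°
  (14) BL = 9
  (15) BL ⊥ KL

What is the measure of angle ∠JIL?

From the given relations: LJ = FK = 8.
Step 1: By the law of cosines on triangle IJL: IL² = 8² + 8² − 2·8·8·cos(150°) = 238.85, so IL ≈ 15.45.
Step 2: By the inverse law of cosines on triangle JIL: cos(∠JIL) = (8² + 15.45² − 8²) / (2·8·15.45) = 238.85/247.28 = 0.9659, so ∠JIL = 15°.

Therefore, the measure of angle ∠JIL = 15°.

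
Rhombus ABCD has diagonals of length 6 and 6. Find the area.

The diagonals of a rhombus divide it into four right triangles.
Each triangle has legs 6/ 2 = 3 and 6/2 = 3, so each has area (1/2)*3*3 = 9/2.
Four such triangles give total area = (d1 * d2) / 2 = 18.

18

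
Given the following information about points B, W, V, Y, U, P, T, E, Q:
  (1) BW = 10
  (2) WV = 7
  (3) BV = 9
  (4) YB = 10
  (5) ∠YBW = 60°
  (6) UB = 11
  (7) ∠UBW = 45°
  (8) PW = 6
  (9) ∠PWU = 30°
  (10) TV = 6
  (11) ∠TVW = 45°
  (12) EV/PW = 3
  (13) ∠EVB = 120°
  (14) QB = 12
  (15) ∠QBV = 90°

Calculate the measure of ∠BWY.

Step 1: By the law of cosines on triangle WBY: WY² = 10² + 10² − 2·10·10·cos(60°) = 100, so WY = 10.
Step 2: By the inverse law of cosines on triangle BWY: cos(∠BWY) = (10² + 10² − 10²) / (2·10·10) = 100/200 = 0.5, so ∠BWY = 60°.

Therefore, the measure of angle ∠BWY = 60°.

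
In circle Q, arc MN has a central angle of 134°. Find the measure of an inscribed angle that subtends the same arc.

Inscribed angle = 134° / 2 = 67° (inscribed angle theorem).

67°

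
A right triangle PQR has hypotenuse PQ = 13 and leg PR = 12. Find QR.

Rearranging the Pythagorean theorem to solve for the unknown leg:
leg^2 = hypotenuse^2 - known_leg^2 = 169 - 144 = 25
leg = sqrt(25) = 5.

5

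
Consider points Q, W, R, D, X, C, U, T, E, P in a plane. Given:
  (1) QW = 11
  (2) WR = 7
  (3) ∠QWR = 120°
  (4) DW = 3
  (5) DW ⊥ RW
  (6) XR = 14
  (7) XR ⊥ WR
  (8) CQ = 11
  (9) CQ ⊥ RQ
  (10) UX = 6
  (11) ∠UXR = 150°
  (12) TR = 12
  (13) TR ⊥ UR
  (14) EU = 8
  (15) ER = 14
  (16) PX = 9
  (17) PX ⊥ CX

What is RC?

Step 1: By the law of cosines on triangle RWQ: RQ² = 7² + 11² − 2·7·11·cos(120°) = 247, so RQ ≈ 15.72.
Step 2: By the law of cosines on triangle RQC: RC² = 15.72² + 11² − 2·15.72·11·cos(90°) = 368, so RC = 4·√23.

Therefore, the length of RC = 4·√23.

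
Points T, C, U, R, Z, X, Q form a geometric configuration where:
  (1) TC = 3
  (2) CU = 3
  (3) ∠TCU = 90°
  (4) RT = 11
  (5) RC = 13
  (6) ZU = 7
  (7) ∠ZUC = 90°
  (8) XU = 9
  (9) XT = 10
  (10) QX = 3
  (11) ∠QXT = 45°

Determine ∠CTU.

Step 1: By the law of cosines on triangle TCU: TU² = 3² + 3² − 2·3·3·cos(90°) = 18, so TU = 3·√2.
Step 2: By the inverse law of cosines on triangle CTU: cos(∠CTU) = (3² + (3·√2)² − 3²) / (2·3·3·√2) = 18/25.46 = 0.7071, so ∠CTU = 45°.

Therefore, the measure of angle ∠CTU = 45°.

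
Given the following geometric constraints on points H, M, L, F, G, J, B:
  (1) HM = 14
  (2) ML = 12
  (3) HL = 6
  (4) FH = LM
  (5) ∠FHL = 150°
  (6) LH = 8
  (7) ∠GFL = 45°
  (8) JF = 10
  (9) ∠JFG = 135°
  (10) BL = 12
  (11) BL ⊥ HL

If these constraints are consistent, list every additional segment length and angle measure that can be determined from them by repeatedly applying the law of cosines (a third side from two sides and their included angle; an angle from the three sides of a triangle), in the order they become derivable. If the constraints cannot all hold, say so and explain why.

These constraints are not satisfiable: (3) HL = 6 and (6) LH = 8 assign two different lengths to the same segment. No planar figure meets all of them, so nothing further can be derived.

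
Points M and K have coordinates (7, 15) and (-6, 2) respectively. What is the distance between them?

The horizontal distance is |-6 - 7| = 13 and the vertical distance is |2 - 15| = 13.
By the Pythagorean theorem, d = sqrt(13^2 + 13^2) = sqrt(338) = 13*sqrt(2).

13*sqrt(2)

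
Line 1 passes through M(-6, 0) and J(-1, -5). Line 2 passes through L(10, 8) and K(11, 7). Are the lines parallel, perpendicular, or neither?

Slope of line 1: m1 = (-5 - 0)/(-1 - -6) = -5/5 = -1
Slope of line 2: m2 = (7 - 8)/(11 - 10) = -1/1 = -1
Since m1 = m2 = -1, the lines are parallel.

Parallel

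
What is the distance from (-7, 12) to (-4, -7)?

The horizontal distance is |-4 - -7| = 3 and the vertical distance is |-7 - 12| = 19.
By the Pythagorean theorem, d = sqrt(3^2 + 19^2) = sqrt(370).

sqrt(370)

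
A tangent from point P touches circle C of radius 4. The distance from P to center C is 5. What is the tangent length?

Let T be the point of tangency. Then CT ⊥ PT (radius ⊥ tangent).
In right triangle CTP: CP² = CT² + PT²
5² = 4² + PT²
PT² = 9, PT = 3

3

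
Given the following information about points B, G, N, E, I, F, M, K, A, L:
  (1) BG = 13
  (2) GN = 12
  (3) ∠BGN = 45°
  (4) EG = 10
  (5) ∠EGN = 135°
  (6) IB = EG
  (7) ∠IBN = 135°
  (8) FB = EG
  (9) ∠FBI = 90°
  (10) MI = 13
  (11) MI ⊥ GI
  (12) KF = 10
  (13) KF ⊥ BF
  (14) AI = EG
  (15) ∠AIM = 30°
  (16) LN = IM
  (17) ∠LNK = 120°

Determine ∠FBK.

From the given relations: FB = EG = 10.
Step 1: By the law of cosines on triangle BFK: BK² = 10² + 10² − 2·10·10·cos(90°) = 200, so BK = 10·√2.
Step 2: By the inverse law of cosines on triangle FBK: cos(∠FBK) = (10² + (10·√2)² − 10²) / (2·10·10·√2) = 200/282.84 = 0.7071, so ∠FBK = 45°.

Therefore, the measure of angle ∠FBK = 45°.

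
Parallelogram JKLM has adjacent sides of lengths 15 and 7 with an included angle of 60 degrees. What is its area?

The area of a parallelogram equals the product of two adjacent sides times the sine of the included angle.
This is because the height equals 7 * sin(60°) = 7*sqrt(3)/2.
Area = 15 * 7*sqrt(3)/2 = 105*sqrt(3)/2

105*sqrt(3)/2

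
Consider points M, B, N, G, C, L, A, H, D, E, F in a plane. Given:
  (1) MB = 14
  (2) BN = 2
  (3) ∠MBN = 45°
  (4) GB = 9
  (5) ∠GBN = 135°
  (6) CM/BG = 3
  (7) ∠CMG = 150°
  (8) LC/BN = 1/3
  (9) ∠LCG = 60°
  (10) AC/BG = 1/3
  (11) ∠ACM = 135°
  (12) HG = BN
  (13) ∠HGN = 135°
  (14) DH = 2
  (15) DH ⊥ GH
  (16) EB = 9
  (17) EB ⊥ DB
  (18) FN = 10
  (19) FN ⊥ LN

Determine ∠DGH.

From the given relations: HG = BN = 2.
Step 1: By the law of cosines on triangle GHD: GD² = 2² + 2² − 2·2·2·cos(90°) = 8, so GD = 2·√2.
Step 2: By the inverse law of cosines on triangle DGH: cos(∠DGH) = ((2·√2)² + 2² − 2²) / (2·2·√2·2) = 8/11.31 = 0.7071, so ∠DGH = 45°.

Therefore, the measure of angle ∠DGH = 45°.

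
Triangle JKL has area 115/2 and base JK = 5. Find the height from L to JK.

Rearranging the area formula Area = (1/2) * base * height:
height = 2 * Area / base = 2 * 115/2 / 5 = 23.

23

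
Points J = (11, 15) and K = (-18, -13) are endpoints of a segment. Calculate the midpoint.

The midpoint is the point halfway along the segment.
Move half the horizontal distance: 11 + (-18 - 11)/2 = 11 + -29/2 = -7/2
Move half the vertical distance: 15 + (-13 - 15)/2 = 15 + -28/2 = 1
Midpoint = (-7/2, 1)

(-7/2, 1)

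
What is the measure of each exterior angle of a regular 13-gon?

Each exterior angle of a regular n-gon is 360 / n.
For n = 13: 360 / 13 = 360/13 degrees.

360/13 degrees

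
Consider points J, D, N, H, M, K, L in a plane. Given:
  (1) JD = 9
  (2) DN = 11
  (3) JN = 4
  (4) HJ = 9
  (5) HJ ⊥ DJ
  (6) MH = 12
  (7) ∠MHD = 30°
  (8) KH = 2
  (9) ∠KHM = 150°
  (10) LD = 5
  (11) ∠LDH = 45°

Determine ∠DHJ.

Step 1: By the law of cosines on triangle HJD: HD² = 9² + 9² − 2·9·9·cos(90°) = 162, so HD = 9·√2.
Step 2: By the inverse law of cosines on triangle DHJ: cos(∠DHJ) = ((9·√2)² + 9² − 9²) / (2·9·√2·9) = 162/229.1 = 0.7071, so ∠DHJ = 45°.

Therefore, the measure of angle ∠DHJ = 45°.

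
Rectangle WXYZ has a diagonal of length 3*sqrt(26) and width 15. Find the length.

b = sqrt(d^2 - a^2) = sqrt(234 - 225) = sqrt(9) = 3

3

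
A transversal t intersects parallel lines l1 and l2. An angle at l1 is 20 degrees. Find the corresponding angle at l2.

Corresponding angles are equal: 20 degrees.

20 degrees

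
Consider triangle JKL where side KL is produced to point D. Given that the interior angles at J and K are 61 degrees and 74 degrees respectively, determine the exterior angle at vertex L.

By the exterior angle theorem, an exterior angle of a triangle equals the sum of the two remote interior angles.
Exterior angle = angle J + angle K
Exterior angle = 61 + 74 = 135 degrees

135 degrees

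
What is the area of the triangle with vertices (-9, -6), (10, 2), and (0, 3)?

The Shoelace formula computes the area from vertex coordinates by summing cross products.
For vertices (-9,-6), (10,2), (0,3):
Signed sum = -9*2 - 10*-6 + 10*3 - 0*2 + 0*-6 - -9*3
= 42 + 30 + 27 = 99
Area = (1/2)|99| = 99/2.

99/2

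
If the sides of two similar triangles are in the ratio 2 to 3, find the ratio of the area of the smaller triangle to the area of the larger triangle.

The ratio of areas of similar triangles equals the square of the side ratio.
Side ratio = 2:3
Area ratio = (2/3)^2 = 4/9 = 4:9

4:9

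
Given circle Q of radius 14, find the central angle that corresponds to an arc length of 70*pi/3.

The full circumference is 2πr = 28*pi.
The arc is 70*pi/3 / 28*pi = 5/6 of the full circle.
So the central angle = 5/6 × 360° = 300°.

300°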